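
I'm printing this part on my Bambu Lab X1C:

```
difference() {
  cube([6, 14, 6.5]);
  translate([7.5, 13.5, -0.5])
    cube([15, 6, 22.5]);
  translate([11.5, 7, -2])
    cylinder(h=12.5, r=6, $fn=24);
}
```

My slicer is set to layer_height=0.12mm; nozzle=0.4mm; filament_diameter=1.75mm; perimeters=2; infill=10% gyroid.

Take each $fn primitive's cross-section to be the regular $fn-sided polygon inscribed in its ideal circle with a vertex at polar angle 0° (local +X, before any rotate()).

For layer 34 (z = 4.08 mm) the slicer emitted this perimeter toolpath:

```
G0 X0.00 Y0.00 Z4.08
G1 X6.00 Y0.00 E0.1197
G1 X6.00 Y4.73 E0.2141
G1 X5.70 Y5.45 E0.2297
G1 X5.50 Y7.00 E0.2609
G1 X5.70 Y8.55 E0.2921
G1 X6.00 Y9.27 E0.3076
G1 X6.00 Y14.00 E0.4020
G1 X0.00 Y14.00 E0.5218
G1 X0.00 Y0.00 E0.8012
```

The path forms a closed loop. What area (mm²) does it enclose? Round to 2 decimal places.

Apply the shoelace formula to the sequence of (X, Y) vertices; enclosed area = 82.54 mm².

82.54 mm²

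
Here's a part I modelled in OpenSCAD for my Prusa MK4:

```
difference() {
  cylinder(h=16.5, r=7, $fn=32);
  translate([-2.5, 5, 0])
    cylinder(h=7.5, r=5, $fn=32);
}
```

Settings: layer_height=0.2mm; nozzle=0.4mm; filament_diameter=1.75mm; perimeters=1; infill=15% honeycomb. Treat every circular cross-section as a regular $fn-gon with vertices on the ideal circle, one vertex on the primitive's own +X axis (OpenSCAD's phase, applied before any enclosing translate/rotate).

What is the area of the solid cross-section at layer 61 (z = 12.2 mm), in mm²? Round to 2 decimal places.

At z = 12.2 mm: the r=7 cylinder contributes a regular 32-gon of circumradius 7 (area = (32/2)·7.000²·sin(360°/32) = 152.95 mm²); the cylinder at (-2.5, 5) does not reach this height (z outside [0, 7.5]); Subtracting the remaining from the first: none of the subtracted shapes is present at this height, so the r=7 cylinder is unchanged — area = 152.95 mm². Overall, the cross-section is a single solid region. Net area = 152.95 mm².

152.95 mm²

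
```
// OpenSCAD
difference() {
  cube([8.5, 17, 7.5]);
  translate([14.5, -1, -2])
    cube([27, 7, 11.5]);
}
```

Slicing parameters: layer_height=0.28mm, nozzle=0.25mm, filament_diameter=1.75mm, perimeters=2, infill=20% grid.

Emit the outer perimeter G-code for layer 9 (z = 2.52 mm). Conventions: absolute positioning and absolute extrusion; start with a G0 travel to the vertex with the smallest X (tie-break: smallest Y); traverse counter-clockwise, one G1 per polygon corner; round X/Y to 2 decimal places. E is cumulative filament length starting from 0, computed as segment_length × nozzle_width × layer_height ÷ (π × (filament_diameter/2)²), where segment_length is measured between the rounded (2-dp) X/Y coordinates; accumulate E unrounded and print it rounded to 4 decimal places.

At z = 2.52 mm: the 8.5×17 cube contributes its full rectangle; the 27×7 cube at (14.5, -1) contributes its full rectangle; Subtracting the remaining from the first: starting from the 8.5×17 cube, the 27×7 cube at (14.5, -1) misses the remaining region (no effect) — 1 connected region. The outline is a single polygon with 4 vertices. Extrusion per mm of travel: 0.25 × 0.28 / (π × 0.875²) = 0.029103. Accumulating E over each segment gives final E = 1.4842.

G0 X0.00 Y0.00 Z2.52
G1 X8.50 Y0.00 E0.2474
G1 X8.50 Y17.00 E0.7421
G1 X0.00 Y17.00 E0.9895
G1 X0.00 Y0.00 E1.4842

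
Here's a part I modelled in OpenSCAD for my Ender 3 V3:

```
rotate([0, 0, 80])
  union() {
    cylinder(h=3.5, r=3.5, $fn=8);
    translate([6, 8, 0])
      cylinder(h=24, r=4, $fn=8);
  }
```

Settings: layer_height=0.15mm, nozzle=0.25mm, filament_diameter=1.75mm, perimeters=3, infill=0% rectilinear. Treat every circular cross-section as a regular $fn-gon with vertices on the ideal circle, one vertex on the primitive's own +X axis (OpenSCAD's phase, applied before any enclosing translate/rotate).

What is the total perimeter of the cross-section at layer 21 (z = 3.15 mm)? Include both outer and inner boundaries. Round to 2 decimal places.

45.92 mm

At z = 3.15 mm: the cylinder: section is a regular 8-gon, circumradius r=3.5 (perimeter = 2·8·3.500·sin(180°/8) = 21.43 mm); the r=4 cylinder at (6, 8) contributes a regular 8-gon of circumradius 4 (perimeter = 2·8·4.000·sin(180°/8) = 24.49 mm); Combining (union): the 2 present regions are separate (no shared area or edge), so areas and boundary lengths simply add and each stays a separate island — boundary = 45.92 mm; (whole slice rotated 80° about Z — lengths, areas and connectivity unchanged). Overall, the cross-section has 2 separate islands. Total boundary length (outer) = 45.92 mm.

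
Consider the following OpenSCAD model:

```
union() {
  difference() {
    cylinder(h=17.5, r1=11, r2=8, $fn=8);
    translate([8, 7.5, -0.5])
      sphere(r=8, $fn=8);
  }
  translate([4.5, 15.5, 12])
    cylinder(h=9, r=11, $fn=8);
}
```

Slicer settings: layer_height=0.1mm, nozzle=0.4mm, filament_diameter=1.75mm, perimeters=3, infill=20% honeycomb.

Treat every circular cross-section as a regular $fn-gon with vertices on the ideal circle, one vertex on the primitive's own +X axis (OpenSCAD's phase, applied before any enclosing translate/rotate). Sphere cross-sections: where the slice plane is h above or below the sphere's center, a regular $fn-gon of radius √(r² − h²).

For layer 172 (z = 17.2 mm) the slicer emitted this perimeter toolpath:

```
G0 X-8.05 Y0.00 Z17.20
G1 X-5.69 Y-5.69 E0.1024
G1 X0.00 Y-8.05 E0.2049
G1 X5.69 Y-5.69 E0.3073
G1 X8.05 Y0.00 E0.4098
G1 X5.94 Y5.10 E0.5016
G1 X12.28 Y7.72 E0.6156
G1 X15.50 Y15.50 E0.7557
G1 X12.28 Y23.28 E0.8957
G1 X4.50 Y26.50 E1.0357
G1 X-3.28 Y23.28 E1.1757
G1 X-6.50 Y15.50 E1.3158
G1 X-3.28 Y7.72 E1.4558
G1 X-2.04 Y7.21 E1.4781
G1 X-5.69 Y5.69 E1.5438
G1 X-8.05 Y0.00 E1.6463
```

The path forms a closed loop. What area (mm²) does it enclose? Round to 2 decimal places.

Apply the shoelace formula to the sequence of (X, Y) vertices; enclosed area = 514.74 mm².

514.74 mm²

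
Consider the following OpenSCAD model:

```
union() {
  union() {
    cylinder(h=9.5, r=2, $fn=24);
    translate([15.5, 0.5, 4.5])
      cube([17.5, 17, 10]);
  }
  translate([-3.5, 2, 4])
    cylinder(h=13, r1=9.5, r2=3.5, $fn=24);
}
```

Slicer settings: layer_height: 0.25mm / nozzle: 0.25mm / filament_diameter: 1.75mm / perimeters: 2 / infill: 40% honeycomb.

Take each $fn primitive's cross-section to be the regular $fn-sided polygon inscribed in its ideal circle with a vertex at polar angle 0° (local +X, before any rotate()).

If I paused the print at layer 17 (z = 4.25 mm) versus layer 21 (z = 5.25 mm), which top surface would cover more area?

layer 21 (z = 5.25 mm)

Layer 17 (z = 4.25): the r=2 cylinder contributes a regular 24-gon of circumradius 2 (area = (24/2)·2.000²·sin(360°/24) = 12.42 mm²); the cube at (15.5, 0.5) does not reach this height (z outside [4.5, 14.5]); Taking the union: only the r=2 cylinder is present, so the union is just that shape — area = 12.42 mm²; the cone at (-3.5, 2) (r1=9.5→r2=3.5) has section circumradius 9.385 here — a regular 24-gon (area = (24/2)·9.385²·sin(360°/24) = 273.53 mm²); Taking the union: the result so far lies entirely inside the cone at (-3.5, 2), so the union is just the cone at (-3.5, 2) — area = 273.53 mm². So its area = 273.53 mm². Layer 21 (z = 5.25): the cylinder: section is a regular 24-gon, circumradius r=2 (area = (24/2)·2.000²·sin(360°/24) = 12.42 mm²); the 17.5×17 cube at (15.5, 0.5) contributes its full rectangle (area 297.50 mm²); Combining (union): the 2 present regions are separate (no shared area or edge), so areas and boundary lengths simply add and each stays a separate island — area = 309.92 mm²; the cone at (-3.5, 2) contributes a regular 24-gon of circumradius 8.923 (interpolated between r1=9.5 and r2=3.5 at t=0.096) (area = (24/2)·8.923²·sin(360°/24) = 247.29 mm²); Merging all regions: the regions partially overlap — summed areas 557.21 mm² minus the doubly-counted overlap 12.42 mm² gives 544.79 mm² — area = 544.79 mm². So its area = 544.79 mm². Layer 21 is larger (544.79 vs 273.53 mm²).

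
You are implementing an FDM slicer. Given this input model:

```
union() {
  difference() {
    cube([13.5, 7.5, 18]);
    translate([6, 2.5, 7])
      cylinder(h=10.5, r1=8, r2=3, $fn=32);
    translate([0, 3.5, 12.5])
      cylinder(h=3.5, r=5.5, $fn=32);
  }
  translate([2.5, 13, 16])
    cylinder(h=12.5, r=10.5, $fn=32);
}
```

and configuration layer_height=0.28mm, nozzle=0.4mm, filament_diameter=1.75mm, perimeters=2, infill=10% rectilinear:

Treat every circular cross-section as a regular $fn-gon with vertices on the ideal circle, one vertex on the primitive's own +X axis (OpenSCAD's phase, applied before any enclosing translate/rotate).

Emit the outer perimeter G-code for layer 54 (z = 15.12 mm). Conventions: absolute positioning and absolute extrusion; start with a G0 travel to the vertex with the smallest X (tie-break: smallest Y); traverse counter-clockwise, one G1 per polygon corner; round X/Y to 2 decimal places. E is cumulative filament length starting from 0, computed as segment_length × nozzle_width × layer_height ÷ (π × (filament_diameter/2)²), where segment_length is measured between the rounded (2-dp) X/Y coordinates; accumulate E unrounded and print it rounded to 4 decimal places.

At z = 15.12 mm: the 13.5×7.5 cube contributes its full rectangle; the cone at (6, 2.5) (r1=8→r2=3) has section circumradius 4.133 here — a regular 32-gon; the r=5.5 cylinder at (0, 3.5) contributes a regular 32-gon of circumradius 5.5; Subtracting the remaining from the first: starting from the 13.5×7.5 cube, the cone at (6, 2.5) partially overlaps it — only the 45.92 mm² overlap (of its 53.33 mm²) is removed, clipping the outline; the r=5.5 cylinder at (0, 3.5) partially overlaps it — only the 20.30 mm² overlap (of its 94.42 mm²) is removed, clipping the outline — 1 connected region; the cylinder at (2.5, 13) does not reach this height (z outside [16, 28.5]); Merging all regions: only that combined region is present, so the union is just that shape — 1 connected region. The outline is a single polygon with 20 vertices. Extrusion per mm of travel: 0.4 × 0.28 / (π × 0.875²) = 0.046564. Accumulating E over each segment gives final E = 1.5584.

G0 X3.75 Y7.50 Z15.12
G1 X3.89 Y7.39 E0.0083
G1 X4.57 Y6.56 E0.0583
G1 X4.66 Y6.39 E0.0672
G1 X5.19 Y6.55 E0.0930
G1 X6.00 Y6.63 E0.1309
G1 X6.81 Y6.55 E0.1688
G1 X7.58 Y6.32 E0.2062
G1 X8.30 Y5.94 E0.2441
G1 X8.92 Y5.42 E0.2818
G1 X9.44 Y4.80 E0.3195
G1 X9.82 Y4.08 E0.3574
G1 X10.05 Y3.31 E0.3948
G1 X10.13 Y2.50 E0.4327
G1 X10.05 Y1.69 E0.4706
G1 X9.82 Y0.92 E0.5080
G1 X9.44 Y0.20 E0.5459
G1 X9.27 Y0.00 E0.5582
G1 X13.50 Y0.00 E0.7551
G1 X13.50 Y7.50 E1.1044
G1 X3.75 Y7.50 E1.5584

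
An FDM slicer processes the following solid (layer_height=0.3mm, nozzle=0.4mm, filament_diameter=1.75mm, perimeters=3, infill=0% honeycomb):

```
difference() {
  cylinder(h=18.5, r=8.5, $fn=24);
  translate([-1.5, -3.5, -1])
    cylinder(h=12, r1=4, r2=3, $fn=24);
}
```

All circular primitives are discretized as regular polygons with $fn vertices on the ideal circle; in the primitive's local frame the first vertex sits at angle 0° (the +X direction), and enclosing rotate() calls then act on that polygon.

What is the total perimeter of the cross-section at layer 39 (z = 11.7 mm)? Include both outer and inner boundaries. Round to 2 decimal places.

53.25 mm

At z = 11.7 mm: the r=8.5 cylinder contributes a regular 24-gon of circumradius 8.5 (perimeter = 2·24·8.500·sin(180°/24) = 53.25 mm); the cone at (-1.5, -3.5) is absent (z outside [-1, 11]); Taking the first minus the rest: none of the subtracted shapes is present at this height, so the r=8.5 cylinder is unchanged — boundary = 53.25 mm. Overall, the cross-section is a single solid region. Total boundary length (outer) = 53.25 mm.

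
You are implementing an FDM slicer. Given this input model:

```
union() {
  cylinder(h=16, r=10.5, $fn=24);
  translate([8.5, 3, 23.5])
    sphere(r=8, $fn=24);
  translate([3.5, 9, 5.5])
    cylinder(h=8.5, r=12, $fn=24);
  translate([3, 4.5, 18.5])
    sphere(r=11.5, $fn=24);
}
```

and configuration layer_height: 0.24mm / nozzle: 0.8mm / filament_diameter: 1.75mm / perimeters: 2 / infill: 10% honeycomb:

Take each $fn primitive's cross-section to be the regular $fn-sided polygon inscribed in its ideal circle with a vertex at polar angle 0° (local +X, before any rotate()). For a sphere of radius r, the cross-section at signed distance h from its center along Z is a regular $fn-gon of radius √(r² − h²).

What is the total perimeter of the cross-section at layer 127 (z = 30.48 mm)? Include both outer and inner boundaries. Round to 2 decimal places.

24.49 mm

At z = 30.48 mm: the cylinder is absent (z outside [0, 16]); the r=8 sphere at (8.5, 3) contributes a regular 24-gon of circumradius √(8²−6.98²) = 3.909 (perimeter = 2·24·3.909·sin(180°/24) = 24.49 mm); the cylinder at (3.5, 9) is not intersected at this z (z outside [5.5, 14]); the sphere at (3, 4.5) is absent (|z−center|=11.980 > r=11.5); Merging all regions: only the r=8 sphere at (8.5, 3) is present, so the union is just that shape — boundary = 24.49 mm. Overall, the cross-section is a single solid region. Total boundary length (outer) = 24.49 mm.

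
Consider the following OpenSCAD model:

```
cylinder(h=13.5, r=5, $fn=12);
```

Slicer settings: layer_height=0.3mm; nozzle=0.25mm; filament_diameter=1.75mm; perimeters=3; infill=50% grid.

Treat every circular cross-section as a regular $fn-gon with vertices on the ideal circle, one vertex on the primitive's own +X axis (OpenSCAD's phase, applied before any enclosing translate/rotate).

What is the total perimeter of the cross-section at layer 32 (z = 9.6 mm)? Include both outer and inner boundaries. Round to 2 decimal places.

At z = 9.6 mm: the cylinder: section is a regular 12-gon, circumradius r=5 (perimeter = 2·12·5.000·sin(180°/12) = 31.06 mm). Overall, the cross-section is a single solid region. Total boundary length (outer) = 31.06 mm.

31.06 mm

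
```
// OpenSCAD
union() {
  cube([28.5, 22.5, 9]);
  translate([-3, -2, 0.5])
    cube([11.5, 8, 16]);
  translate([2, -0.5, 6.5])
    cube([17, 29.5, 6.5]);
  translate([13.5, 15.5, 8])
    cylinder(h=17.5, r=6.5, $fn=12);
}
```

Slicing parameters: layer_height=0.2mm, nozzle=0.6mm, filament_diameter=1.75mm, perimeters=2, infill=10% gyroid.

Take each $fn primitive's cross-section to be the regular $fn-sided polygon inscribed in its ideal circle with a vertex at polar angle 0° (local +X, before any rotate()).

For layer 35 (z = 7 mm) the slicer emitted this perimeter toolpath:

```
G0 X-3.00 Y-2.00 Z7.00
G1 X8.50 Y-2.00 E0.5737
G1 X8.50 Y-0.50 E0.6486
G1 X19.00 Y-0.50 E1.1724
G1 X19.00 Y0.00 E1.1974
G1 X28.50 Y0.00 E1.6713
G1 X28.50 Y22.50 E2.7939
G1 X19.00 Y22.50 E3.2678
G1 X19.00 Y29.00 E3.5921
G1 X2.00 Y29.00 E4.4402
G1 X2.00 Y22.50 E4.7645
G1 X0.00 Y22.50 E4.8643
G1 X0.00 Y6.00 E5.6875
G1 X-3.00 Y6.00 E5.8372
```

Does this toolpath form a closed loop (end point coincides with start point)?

Start point (G0): (-3.00, -2.00). End point (last G1): the path does not return to the start — open.

no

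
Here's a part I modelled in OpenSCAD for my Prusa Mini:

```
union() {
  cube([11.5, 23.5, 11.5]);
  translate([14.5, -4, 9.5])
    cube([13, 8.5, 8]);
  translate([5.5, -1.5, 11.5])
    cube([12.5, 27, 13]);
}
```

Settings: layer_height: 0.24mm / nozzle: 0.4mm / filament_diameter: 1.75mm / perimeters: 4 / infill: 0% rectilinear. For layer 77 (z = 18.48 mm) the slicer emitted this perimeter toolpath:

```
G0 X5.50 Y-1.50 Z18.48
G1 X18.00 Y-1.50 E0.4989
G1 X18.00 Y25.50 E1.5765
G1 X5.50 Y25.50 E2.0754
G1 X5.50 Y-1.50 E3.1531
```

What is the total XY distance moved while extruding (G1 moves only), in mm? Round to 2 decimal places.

79.00 mm

Sum the Euclidean lengths of each G1 segment: total = 79.00 mm.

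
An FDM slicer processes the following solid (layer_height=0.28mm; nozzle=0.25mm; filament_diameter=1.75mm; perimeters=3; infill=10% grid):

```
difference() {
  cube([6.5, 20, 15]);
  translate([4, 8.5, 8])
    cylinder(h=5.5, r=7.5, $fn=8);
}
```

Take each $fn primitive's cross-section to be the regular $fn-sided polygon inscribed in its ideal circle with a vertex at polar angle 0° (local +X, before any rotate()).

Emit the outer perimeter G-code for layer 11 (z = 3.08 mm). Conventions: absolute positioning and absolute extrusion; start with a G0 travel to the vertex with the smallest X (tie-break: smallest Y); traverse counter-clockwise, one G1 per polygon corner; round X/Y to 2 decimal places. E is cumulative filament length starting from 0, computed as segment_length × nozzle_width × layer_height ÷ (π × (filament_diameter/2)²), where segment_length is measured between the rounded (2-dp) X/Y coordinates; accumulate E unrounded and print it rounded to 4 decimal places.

At z = 3.08 mm: the cube is present — its section is the full 6.5×20 rectangle; the cylinder at (4, 8.5) is not intersected at this z (z outside [8, 13.5]); Taking the first minus the rest: none of the subtracted shapes is present at this height, so the 6.5×20 cube is unchanged — 1 connected region. The outline is a single polygon with 4 vertices. Extrusion per mm of travel: 0.25 × 0.28 / (π × 0.875²) = 0.029103. Accumulating E over each segment gives final E = 1.5424.

G0 X0.00 Y0.00 Z3.08
G1 X6.50 Y0.00 E0.1892
G1 X6.50 Y20.00 E0.7712
G1 X0.00 Y20.00 E0.9604
G1 X0.00 Y0.00 E1.5424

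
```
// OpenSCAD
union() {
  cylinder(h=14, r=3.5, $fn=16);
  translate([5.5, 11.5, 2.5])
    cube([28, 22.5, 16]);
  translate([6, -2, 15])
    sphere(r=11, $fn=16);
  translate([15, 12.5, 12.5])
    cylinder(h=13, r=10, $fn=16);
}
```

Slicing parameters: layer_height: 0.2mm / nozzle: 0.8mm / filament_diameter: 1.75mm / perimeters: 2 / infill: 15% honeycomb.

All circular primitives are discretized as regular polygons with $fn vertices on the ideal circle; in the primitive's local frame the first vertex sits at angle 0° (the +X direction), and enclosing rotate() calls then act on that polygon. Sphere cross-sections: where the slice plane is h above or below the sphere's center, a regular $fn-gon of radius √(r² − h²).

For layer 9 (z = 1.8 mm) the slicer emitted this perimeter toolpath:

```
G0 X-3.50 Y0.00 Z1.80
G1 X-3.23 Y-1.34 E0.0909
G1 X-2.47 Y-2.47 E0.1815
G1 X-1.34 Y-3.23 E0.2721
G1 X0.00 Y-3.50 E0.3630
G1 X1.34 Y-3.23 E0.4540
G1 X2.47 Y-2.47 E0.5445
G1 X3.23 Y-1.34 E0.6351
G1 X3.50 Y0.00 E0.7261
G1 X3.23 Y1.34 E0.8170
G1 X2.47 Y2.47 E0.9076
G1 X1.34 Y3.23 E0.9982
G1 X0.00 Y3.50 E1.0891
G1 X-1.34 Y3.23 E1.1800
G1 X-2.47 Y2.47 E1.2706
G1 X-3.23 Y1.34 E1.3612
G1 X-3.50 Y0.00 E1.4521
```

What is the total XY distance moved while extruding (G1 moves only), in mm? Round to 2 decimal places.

21.83 mm

Sum the Euclidean lengths of each G1 segment: total = 21.83 mm.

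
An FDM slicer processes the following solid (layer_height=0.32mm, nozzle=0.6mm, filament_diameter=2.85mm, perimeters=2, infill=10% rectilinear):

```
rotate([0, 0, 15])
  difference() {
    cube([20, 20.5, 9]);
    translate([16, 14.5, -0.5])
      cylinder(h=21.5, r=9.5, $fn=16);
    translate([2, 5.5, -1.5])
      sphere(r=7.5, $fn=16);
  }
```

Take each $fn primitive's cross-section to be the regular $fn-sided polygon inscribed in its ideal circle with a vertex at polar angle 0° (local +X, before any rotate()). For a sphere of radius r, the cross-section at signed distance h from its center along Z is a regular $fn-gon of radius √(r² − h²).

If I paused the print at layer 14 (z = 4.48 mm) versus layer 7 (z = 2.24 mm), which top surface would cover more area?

Layer 14 (z = 4.48): the cube is present — its section is the full 20×20.5 rectangle (area 410.00 mm²); the cylinder at (16, 14.5): section is a regular 16-gon, circumradius r=9.5 (area = (16/2)·9.500²·sin(360°/16) = 276.30 mm²); the r=7.5 sphere at (2, 5.5) contributes a regular 16-gon of circumradius √(7.5²−5.98²) = 4.527 (area = (16/2)·4.527²·sin(360°/16) = 62.73 mm²); Subtracting the remaining from the first: starting from the 20×20.5 cube (410.00 mm²), the r=9.5 cylinder at (16, 14.5) partially overlaps it — only the 181.56 mm² overlap (of its 276.30 mm²) is removed, clipping the outline; the r=7.5 sphere at (2, 5.5) partially overlaps it — only the 48.64 mm² overlap (of its 62.73 mm²) is removed, clipping the outline — area = 179.80 mm²; (whole slice rotated 15° about Z — lengths, areas and connectivity unchanged). So its area = 179.80 mm². Layer 7 (z = 2.24): the cube is present — its section is the full 20×20.5 rectangle (area 410.00 mm²); the cylinder at (16, 14.5): section is a regular 16-gon, circumradius r=9.5 (area = (16/2)·9.500²·sin(360°/16) = 276.30 mm²); the sphere at (2, 5.5): section is a regular 16-gon, circumradius = √(r²−h²) = √(7.5²−3.74²) = 6.501 (area = (16/2)·6.501²·sin(360°/16) = 129.38 mm²); Subtracting the remaining from the first: starting from the 20×20.5 cube (410.00 mm²), the r=9.5 cylinder at (16, 14.5) partially overlaps it — only the 181.56 mm² overlap (of its 276.30 mm²) is removed, clipping the outline; the r=7.5 sphere at (2, 5.5) partially overlaps it — only the 86.23 mm² overlap (of its 129.38 mm²) is removed, clipping the outline — area = 142.21 mm²; (whole slice rotated 15° about Z — lengths, areas and connectivity unchanged). So its area = 142.21 mm². Layer 14 is larger (179.80 vs 142.21 mm²).

layer 14 (z = 4.48 mm)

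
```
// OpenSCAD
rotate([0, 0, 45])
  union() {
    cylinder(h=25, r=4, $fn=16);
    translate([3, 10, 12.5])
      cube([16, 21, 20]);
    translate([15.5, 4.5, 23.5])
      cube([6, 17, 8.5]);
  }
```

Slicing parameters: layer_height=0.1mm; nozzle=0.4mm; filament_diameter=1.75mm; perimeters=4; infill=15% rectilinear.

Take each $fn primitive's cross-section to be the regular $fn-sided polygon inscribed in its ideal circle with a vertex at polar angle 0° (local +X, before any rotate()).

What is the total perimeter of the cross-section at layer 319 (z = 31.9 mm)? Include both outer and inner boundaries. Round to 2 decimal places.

90.00 mm

At z = 31.9 mm: the cylinder is not intersected at this z (z outside [0, 25]); the cube at (3, 10) is present — its section is the full 16×21 rectangle (perimeter 74.00 mm); the 6×17 cube at (15.5, 4.5) contributes its full rectangle (perimeter 46.00 mm); Combining (union): the regions partially overlap (shared area 40.25 mm²), so the edge portions inside another operand are dropped and the merged outline is re-measured after clipping — boundary = 90.00 mm; (rotated 45° about Z; rotation is an isometry so areas/perimeters/island counts are preserved). Overall, the cross-section is a single solid region. Total boundary length (outer) = 90.00 mm.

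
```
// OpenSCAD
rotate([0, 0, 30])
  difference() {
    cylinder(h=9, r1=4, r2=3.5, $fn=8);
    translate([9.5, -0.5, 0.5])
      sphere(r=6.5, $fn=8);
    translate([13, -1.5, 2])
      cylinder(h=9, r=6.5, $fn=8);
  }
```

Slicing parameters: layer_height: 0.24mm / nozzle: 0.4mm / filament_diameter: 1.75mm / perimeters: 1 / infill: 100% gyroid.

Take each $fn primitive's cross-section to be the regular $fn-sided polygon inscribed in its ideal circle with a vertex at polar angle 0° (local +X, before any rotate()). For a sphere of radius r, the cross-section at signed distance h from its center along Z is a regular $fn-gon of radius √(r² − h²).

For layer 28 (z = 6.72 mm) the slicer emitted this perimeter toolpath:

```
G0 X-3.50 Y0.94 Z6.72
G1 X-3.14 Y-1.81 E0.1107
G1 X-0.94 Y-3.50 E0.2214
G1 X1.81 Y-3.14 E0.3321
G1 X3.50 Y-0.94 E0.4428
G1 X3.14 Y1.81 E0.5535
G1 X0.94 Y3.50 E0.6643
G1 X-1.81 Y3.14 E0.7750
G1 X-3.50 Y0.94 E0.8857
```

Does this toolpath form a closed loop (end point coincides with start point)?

yes

Start point (G0): (-3.50, 0.94). End point (last G1): the path returns to the start — closed.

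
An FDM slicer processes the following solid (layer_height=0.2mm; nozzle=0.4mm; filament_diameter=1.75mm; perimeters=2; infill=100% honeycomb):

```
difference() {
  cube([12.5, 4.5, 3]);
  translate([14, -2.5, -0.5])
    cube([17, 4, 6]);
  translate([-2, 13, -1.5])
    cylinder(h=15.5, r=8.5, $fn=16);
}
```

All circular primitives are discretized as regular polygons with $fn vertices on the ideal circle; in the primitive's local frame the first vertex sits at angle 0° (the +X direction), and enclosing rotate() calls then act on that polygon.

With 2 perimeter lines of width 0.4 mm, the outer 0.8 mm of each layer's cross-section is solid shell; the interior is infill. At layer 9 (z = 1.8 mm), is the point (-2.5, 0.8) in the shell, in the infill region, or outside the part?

outside

At z = 1.8 mm: the 12.5×4.5 cube contributes its full rectangle; the cube at (14, -2.5) is present — its section is the full 17×4 rectangle; the r=8.5 cylinder at (-2, 13) gives a regular 16-gon of circumradius 8.5 (constant along its height); After the difference (first − rest): starting from the 12.5×4.5 cube, the 17×4 cube at (14, -2.5) misses the remaining region (no effect); the r=8.5 cylinder at (-2, 13) misses the remaining region (no effect) — 1 connected region. Overall, the cross-section is a single solid region. The nearest boundary edge runs (0.00, 0.00)→(0.00, 4.50); distance from the point to it = 2.50 mm. The point is not inside any of the regions above, so it lies outside the cross-section (2.50 mm from the nearest boundary).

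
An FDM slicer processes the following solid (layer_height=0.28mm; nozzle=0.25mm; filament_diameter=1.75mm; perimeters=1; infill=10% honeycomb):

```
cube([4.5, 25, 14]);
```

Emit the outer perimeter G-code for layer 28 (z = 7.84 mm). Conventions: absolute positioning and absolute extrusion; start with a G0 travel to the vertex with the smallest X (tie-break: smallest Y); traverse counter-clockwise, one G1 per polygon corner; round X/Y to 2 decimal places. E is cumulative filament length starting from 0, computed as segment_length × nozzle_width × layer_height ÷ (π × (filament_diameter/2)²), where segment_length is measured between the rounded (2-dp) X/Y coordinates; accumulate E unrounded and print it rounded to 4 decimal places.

G0 X0.00 Y0.00 Z7.84
G1 X4.50 Y0.00 E0.1310
G1 X4.50 Y25.00 E0.8585
G1 X0.00 Y25.00 E0.9895
G1 X0.00 Y0.00 E1.7171

At z = 7.84 mm: the 4.5×25 cube contributes its full rectangle. The outline is a single polygon with 4 vertices. Extrusion per mm of travel: 0.25 × 0.28 / (π × 0.875²) = 0.029103. Accumulating E over each segment gives final E = 1.7171.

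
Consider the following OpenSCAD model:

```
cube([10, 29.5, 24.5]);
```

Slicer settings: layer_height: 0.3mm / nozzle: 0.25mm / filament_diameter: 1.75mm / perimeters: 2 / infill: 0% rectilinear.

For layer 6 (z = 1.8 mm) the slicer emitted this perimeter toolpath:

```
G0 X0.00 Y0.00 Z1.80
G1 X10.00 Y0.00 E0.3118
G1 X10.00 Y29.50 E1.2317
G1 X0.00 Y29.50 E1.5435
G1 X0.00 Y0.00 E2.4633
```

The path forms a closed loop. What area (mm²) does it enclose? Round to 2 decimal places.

Apply the shoelace formula to the sequence of (X, Y) vertices; enclosed area = 295.00 mm².

295.00 mm²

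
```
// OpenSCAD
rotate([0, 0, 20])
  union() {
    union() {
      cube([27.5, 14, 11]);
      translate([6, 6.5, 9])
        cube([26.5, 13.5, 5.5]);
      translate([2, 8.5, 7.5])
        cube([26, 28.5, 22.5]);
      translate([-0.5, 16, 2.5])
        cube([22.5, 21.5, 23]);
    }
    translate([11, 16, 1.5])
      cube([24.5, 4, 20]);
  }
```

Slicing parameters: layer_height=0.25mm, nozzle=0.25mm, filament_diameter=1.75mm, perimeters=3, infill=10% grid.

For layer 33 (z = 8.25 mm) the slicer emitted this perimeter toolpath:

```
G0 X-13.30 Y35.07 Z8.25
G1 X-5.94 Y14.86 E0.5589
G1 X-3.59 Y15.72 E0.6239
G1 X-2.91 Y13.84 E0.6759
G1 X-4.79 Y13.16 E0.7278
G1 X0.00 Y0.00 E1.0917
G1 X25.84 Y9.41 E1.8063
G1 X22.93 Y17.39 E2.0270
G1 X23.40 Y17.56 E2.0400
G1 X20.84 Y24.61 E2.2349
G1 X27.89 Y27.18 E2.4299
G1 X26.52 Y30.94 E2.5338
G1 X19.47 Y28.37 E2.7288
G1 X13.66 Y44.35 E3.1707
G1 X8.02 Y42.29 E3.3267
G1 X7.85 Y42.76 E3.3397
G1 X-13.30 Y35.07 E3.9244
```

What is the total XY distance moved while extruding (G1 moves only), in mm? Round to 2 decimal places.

Sum the Euclidean lengths of each G1 segment: total = 151.03 mm.

151.03 mm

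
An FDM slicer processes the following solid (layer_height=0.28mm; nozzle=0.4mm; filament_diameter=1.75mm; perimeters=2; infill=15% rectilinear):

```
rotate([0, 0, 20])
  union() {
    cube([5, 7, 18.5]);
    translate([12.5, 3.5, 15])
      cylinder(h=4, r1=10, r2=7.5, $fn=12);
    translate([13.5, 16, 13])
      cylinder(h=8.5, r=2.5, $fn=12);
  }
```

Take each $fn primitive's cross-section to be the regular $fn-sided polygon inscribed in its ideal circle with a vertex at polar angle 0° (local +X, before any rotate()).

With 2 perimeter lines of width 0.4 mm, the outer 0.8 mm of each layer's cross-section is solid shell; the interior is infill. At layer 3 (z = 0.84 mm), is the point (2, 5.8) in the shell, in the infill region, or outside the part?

At z = 0.84 mm: the cube (footprint 5×7) is included at this height; the cone at (12.5, 3.5) does not reach this height (z outside [15, 19]); the cylinder at (13.5, 16) is absent (z outside [13, 21.5]); Combining (union): only the 5×7 cube is present, so the union is just that shape — 1 connected region; (whole slice rotated 20° about Z — lengths, areas and connectivity unchanged). Overall, the cross-section is a single solid region. Undo the 20° rotation: the query point maps to (3.863, 4.766) in the un-rotated model frame. The nearest boundary edge runs (5.00, 0.00)→(5.00, 7.00); distance from the point to it = 1.14 mm. The point is inside the cross-section and 1.14 mm from the nearest boundary — more than the 0.8 mm shell width (2 × 0.4), so it's in the infill interior.

infill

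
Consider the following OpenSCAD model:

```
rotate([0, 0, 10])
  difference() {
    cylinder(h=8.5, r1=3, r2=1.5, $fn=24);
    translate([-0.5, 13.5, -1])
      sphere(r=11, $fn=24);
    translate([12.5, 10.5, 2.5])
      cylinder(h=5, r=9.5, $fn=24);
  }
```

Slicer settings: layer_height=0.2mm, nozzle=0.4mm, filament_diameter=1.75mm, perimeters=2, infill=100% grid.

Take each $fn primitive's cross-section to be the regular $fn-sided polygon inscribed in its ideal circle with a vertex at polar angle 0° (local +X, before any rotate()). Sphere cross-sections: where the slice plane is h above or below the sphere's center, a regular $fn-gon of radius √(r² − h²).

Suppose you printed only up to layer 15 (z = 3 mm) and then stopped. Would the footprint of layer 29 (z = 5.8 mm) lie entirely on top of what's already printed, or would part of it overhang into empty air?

Compare the two slices. At z = 3: the cone contributes a regular 24-gon of circumradius 2.471 (interpolated between r1=3 and r2=1.5 at t=0.353) (area = (24/2)·2.471²·sin(360°/24) = 18.96 mm²); the r=11 sphere at (-0.5, 13.5) slices to a regular 24-gon of circumradius 10.247 (√(r²−h²) with h=4 from center) (area = (24/2)·10.247²·sin(360°/24) = 326.11 mm²); the r=9.5 cylinder at (12.5, 10.5) contributes a regular 24-gon of circumradius 9.5 (area = (24/2)·9.500²·sin(360°/24) = 280.30 mm²); Subtracting the remaining from the first: starting from the cone (18.96 mm²), the r=11 sphere at (-0.5, 13.5) misses the remaining region (no effect); the r=9.5 cylinder at (12.5, 10.5) misses the remaining region (no effect) — area = 18.96 mm²; (whole slice rotated 10° about Z — lengths, areas and connectivity unchanged). At z = 5.8: the cone: at t=0.682 of its height the radius interpolates to r₁+(r₂−r₁)t = 1.976, giving a regular 24-gon of that circumradius (area = (24/2)·1.976²·sin(360°/24) = 12.13 mm²); the r=11 sphere at (-0.5, 13.5) slices to a regular 24-gon of circumradius 8.646 (√(r²−h²) with h=6.8 from center) (area = (24/2)·8.646²·sin(360°/24) = 232.19 mm²); the cylinder at (12.5, 10.5): section is a regular 24-gon, circumradius r=9.5 (area = (24/2)·9.500²·sin(360°/24) = 280.30 mm²); After the difference (first − rest): starting from the cone (12.13 mm²), the r=11 sphere at (-0.5, 13.5) misses the remaining region (no effect); the r=9.5 cylinder at (12.5, 10.5) misses the remaining region (no effect) — area = 12.13 mm²; (whole slice rotated 10° about Z — lengths, areas and connectivity unchanged). Checking containment: the cross-section at z = 5.8 is a subset of the cross-section at z = 3.

entirely on top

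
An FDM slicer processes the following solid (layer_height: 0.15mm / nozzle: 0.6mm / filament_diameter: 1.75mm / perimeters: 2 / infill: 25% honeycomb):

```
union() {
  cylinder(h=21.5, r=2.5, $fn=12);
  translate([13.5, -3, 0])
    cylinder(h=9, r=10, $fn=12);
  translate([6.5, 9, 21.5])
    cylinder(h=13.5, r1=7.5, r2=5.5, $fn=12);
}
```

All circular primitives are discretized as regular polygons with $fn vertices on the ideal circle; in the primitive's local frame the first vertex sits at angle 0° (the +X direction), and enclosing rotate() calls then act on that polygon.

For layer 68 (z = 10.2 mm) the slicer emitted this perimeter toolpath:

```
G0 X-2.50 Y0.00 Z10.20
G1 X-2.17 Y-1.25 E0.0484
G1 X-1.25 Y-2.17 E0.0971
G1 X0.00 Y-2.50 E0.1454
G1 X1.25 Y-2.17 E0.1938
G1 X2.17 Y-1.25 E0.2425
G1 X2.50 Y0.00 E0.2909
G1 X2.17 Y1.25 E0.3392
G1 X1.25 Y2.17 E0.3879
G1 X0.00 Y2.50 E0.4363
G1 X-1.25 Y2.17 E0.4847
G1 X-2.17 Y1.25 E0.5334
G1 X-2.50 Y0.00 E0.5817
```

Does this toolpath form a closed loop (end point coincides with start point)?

Start point (G0): (-2.50, 0.00). End point (last G1): the path returns to the start — closed.

yes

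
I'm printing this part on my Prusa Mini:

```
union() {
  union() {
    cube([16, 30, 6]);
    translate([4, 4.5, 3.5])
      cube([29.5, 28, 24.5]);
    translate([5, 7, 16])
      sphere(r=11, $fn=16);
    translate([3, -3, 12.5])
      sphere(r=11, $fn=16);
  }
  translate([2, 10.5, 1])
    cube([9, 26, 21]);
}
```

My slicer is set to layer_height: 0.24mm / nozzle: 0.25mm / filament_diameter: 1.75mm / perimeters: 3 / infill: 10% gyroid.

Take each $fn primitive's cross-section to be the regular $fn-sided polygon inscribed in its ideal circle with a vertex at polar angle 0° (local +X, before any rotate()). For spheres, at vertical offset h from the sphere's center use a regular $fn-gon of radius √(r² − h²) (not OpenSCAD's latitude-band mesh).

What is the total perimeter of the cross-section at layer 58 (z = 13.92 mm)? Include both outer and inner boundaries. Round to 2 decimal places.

167.67 mm

At z = 13.92 mm: the cube is not intersected at this z (z outside [0, 6]); the 29.5×28 cube at (4, 4.5) contributes its full rectangle (perimeter 115.00 mm); the r=11 sphere at (5, 7) contributes a regular 16-gon of circumradius √(11²−2.08²) = 10.802 (perimeter = 2·16·10.802·sin(180°/16) = 67.43 mm); the r=11 sphere at (3, -3) contributes a regular 16-gon of circumradius √(11²−1.42²) = 10.908 (perimeter = 2·16·10.908·sin(180°/16) = 68.10 mm); Merging all regions: the regions partially overlap (shared area 279.82 mm²), so the edge portions inside another operand are dropped and the merged outline is re-measured after clipping — boundary = 159.31 mm; the cube at (2, 10.5) is present — its section is the full 9×26 rectangle (perimeter 70.00 mm); Combining (union): the regions partially overlap (shared area 167.81 mm²), so the edge portions inside another operand are dropped and the merged outline is re-measured after clipping — boundary = 167.67 mm. Overall, the cross-section is a single solid region. Total boundary length (outer) = 167.67 mm.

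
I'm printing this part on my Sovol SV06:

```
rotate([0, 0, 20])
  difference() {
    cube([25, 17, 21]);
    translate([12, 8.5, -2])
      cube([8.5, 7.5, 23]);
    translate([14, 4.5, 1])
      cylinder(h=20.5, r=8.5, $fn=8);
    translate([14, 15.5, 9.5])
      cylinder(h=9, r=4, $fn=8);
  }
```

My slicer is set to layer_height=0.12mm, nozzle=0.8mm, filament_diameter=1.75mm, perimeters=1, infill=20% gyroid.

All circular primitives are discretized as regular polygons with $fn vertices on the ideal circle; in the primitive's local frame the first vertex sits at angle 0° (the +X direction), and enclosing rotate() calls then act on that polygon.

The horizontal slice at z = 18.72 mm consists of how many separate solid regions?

At z = 18.72 mm: the cube (footprint 25×17) is included at this height; the cube at (12, 8.5) (footprint 8.5×7.5) is included at this height; the r=8.5 cylinder at (14, 4.5) gives a regular 8-gon of circumradius 8.5 (constant along its height); the cylinder at (14, 15.5) is not intersected at this z (z outside [9.5, 18.5]); Subtracting the remaining from the first: starting from the 25×17 cube, the 8.5×7.5 cube at (12, 8.5) lies wholly inside it (removes its full 63.75 mm² and its 32.00 mm outline becomes a hole wall); the r=8.5 cylinder at (14, 4.5) partially overlaps it — only the 141.86 mm² overlap (of its 204.35 mm²) is removed, clipping the outline — 1 connected region; (rotated 20° about Z; rotation is an isometry so areas/perimeters/island counts are preserved). The result has 1 disconnected region.

1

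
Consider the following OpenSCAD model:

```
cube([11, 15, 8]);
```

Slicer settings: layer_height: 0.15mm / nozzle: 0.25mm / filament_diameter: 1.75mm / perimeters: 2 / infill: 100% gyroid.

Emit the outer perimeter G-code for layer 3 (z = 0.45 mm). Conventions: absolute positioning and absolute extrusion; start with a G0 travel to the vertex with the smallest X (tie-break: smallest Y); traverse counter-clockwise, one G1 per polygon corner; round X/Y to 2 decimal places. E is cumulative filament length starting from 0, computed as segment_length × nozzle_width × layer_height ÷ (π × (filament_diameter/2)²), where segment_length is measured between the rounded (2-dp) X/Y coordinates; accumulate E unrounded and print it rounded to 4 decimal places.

G0 X0.00 Y0.00 Z0.45
G1 X11.00 Y0.00 E0.1715
G1 X11.00 Y15.00 E0.4054
G1 X0.00 Y15.00 E0.5769
G1 X0.00 Y0.00 E0.8107

At z = 0.45 mm: the cube is present — its section is the full 11×15 rectangle. The outline is a single polygon with 4 vertices. Extrusion per mm of travel: 0.25 × 0.15 / (π × 0.875²) = 0.015591. Accumulating E over each segment gives final E = 0.8107.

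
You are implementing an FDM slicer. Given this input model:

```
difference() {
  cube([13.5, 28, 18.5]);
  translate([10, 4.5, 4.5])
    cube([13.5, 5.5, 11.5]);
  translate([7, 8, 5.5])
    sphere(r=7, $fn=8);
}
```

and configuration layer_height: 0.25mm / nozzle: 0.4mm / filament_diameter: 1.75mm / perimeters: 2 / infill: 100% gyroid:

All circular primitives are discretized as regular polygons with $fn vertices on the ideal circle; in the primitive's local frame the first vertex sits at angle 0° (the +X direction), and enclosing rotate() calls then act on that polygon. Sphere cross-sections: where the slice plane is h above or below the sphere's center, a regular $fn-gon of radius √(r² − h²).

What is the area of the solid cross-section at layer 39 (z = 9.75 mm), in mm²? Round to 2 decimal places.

At z = 9.75 mm: the 13.5×28 cube contributes its full rectangle (area 378.00 mm²); the 13.5×5.5 cube at (10, 4.5) contributes its full rectangle (area 74.25 mm²); the r=7 sphere at (7, 8) slices to a regular 8-gon of circumradius 5.562 (√(r²−h²) with h=4.25 from center) (area = (8/2)·5.562²·sin(360°/8) = 87.50 mm²); Subtracting the remaining from the first: starting from the 13.5×28 cube (378.00 mm²), the 13.5×5.5 cube at (10, 4.5) partially overlaps it — only the 19.25 mm² overlap (of its 74.25 mm²) is removed, clipping the outline; the r=7 sphere at (7, 8) partially overlaps it — only the 76.78 mm² overlap (of its 87.50 mm²) is removed, clipping the outline — area = 281.97 mm². Overall, the cross-section is a single solid region. Net area = 281.97 mm².

281.97 mm²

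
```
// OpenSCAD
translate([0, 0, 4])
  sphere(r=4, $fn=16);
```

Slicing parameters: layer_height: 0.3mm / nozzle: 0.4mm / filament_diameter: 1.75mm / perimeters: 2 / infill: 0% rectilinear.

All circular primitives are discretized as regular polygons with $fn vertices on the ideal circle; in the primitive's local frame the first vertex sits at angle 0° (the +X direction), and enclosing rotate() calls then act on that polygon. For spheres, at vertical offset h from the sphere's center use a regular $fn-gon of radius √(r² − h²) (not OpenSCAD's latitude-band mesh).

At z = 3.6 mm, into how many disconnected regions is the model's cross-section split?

1

At z = 3.6 mm: the sphere: section is a regular 16-gon, circumradius = √(r²−h²) = √(4²−0.4²) = 3.980. The result has 1 disconnected region.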